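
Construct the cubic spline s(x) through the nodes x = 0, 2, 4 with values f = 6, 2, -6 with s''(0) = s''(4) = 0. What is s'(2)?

-3

Write M_i for s''(x_i). With h_i = 2, 2 and divided differences Δ_i = -2, -4, the continuity of s' gives the tridiagonal system
  2·M_0 + 8·M_1 + 2·M_2 = 6(Δ_1 - Δ_0) = -12
Natural end conditions: M_0 = M_2 = 0.
Solving the tridiagonal system: M_0 = 0, M_1 = -3/2, M_2 = 0.
On [2, 4], s'(x) = b_1 + 2c_1·(x - 2) + 3d_1·(x - 2)² with b_1 = Δ_1 - h_1(2M_1 + M_2)/6 = -3, c_1 = M_1/2 = -3/4, d_1 = (M_2 - M_1)/(6h_1) = 1/8. So s'(2) = -3.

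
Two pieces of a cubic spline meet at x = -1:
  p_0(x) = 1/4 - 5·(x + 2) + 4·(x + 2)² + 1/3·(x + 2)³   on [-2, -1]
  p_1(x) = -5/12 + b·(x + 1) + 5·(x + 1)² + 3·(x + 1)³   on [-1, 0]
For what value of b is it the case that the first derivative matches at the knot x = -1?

p_0'(x) = -5 + 8·(x + 2) + 1·(x + 2)², so p_0'(-1) = 4. On the right, p_1'(-1) = b, so b = 4.

4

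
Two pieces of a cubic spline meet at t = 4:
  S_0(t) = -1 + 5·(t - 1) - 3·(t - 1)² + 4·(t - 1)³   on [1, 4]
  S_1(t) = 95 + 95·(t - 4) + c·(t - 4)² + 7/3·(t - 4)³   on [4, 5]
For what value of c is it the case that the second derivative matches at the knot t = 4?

33

S_0''(t) = -6 + 24·(t - 1), so S_0''(4) = 66. On the right, S_1''(4) = 2c, so c = 33.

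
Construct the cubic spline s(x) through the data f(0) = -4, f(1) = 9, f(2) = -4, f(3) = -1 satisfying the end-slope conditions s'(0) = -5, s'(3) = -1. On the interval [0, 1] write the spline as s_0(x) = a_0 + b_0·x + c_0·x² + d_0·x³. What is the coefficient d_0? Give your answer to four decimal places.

Put M_i = s'' at the i-th knot. Here h = (1, 1, 1) and Δ = (13, -13, 3), so the interior equations h_(i-1)·M_(i-1) + 2(h_(i-1)+h_i)·M_i + h_i·M_(i+1) = 6(Δ_i − Δ_(i-1)) read
  1·M_0 + 4·M_1 + 1·M_2 = 6(Δ_1 - Δ_0) = -156
  1·M_1 + 4·M_2 + 1·M_3 = 6(Δ_2 - Δ_1) = 96
Clamped end conditions give two more equations: 2h_0·M_0 + h_0·M_1 = 6(Δ_0 - s'(0)) = 108 and h_2·M_2 + 2h_2·M_3 = 6(s'(3) - Δ_2) = -24.
Solving: M_0 = 1372/15, M_1 = -1124/15, M_2 = 784/15, M_3 = -572/15.
On [0, 1], with s_0(x) = a_0 + b_0·x + c_0·x² + d_0·x³: c_0 = M_0/2 = 686/15, d_0 = (M_1 - M_0)/(6h_0) = -416/15, b_0 = Δ_0 - h_0(2M_0 + M_1)/6 = -5.

-27.7333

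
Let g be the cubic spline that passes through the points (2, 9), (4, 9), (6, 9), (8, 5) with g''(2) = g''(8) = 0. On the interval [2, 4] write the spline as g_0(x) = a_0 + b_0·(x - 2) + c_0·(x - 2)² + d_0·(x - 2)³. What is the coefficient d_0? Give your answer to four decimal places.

Let M_i = g''(x_i). Step sizes h_i = 2, 2, 2; slopes of the chords Δ_i = (y_(i+1) - y_i)/h_i = 0, 0, -2.
  2·M_0 + 8·M_1 + 2·M_2 = 6(Δ_1 - Δ_0) = 0
  2·M_1 + 8·M_2 + 2·M_3 = 6(Δ_2 - Δ_1) = -12
Natural end conditions: M_0 = M_3 = 0.
Solving: M_0 = 0, M_1 = 2/5, M_2 = -8/5, M_3 = 0.
On [2, 4], with g_0(x) = a_0 + b_0·(x - 2) + c_0·(x - 2)² + d_0·(x - 2)³: c_0 = M_0/2 = 0, d_0 = (M_1 - M_0)/(6h_0) = 1/30, b_0 = Δ_0 - h_0(2M_0 + M_1)/6 = -2/15.

0.0333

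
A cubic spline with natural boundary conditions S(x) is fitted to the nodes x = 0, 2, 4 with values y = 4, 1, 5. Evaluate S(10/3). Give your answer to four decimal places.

3.1481

Let M_i = S''(x_i). Step sizes h_i = 2, 2; slopes of the chords Δ_i = (y_(i+1) - y_i)/h_i = -3/2, 2.
  2·M_0 + 8·M_1 + 2·M_2 = 6(Δ_1 - Δ_0) = 21
Natural end conditions: M_0 = M_2 = 0.
Solving: M_0 = 0, M_1 = 21/8, M_2 = 0.
On [2, 4], S(x) = 1 + 1/4·(x - 2) + 21/16·(x - 2)² - 7/32·(x - 2)³.
With (x - 2) = 4/3: S(10/3) = 85/27.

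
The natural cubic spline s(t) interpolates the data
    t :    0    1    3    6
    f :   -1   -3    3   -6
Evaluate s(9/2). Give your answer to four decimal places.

Put M_i = s'' at the i-th knot. Here h = (1, 2, 3) and Δ = (-2, 3, -3), so the interior equations h_(i-1)·M_(i-1) + 2(h_(i-1)+h_i)·M_i + h_i·M_(i+1) = 6(Δ_i − Δ_(i-1)) read
  1·M_0 + 6·M_1 + 2·M_2 = 6(Δ_1 - Δ_0) = 30
  2·M_1 + 10·M_2 + 3·M_3 = 6(Δ_2 - Δ_1) = -36
Natural end conditions: M_0 = M_3 = 0.
Solving: M_0 = 0, M_1 = 93/14, M_2 = -69/14, M_3 = 0.
On [3, 6], s(t) = 3 + 27/14·(t - 3) - 69/28·(t - 3)² + 23/84·(t - 3)³.
With (t - 3) = 3/2: s(9/2) = 285/224.

1.2723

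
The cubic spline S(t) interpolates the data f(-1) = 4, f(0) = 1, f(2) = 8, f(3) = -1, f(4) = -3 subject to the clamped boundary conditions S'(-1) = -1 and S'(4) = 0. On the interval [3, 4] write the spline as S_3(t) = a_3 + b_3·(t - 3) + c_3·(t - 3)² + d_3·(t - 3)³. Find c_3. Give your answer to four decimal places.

8.0547

With M_i denoting the second derivative at x_i, h_i = 1, 2, 1, 1, and Δ_i = (y_(i+1) − y_i)/h_i = -3, 7/2, -9, -2:
  1·M_0 + 6·M_1 + 2·M_2 = 6(Δ_1 - Δ_0) = 39
  2·M_1 + 6·M_2 + 1·M_3 = 6(Δ_2 - Δ_1) = -75
  1·M_2 + 4·M_3 + 1·M_4 = 6(Δ_3 - Δ_2) = 42
Clamped end conditions give two more equations: 2h_0·M_0 + h_0·M_1 = 6(Δ_0 - S'(-1)) = -12 and h_3·M_3 + 2h_3·M_4 = 6(S'(4) - Δ_3) = 12.
Forward elimination and back-substitution give M_0 = -883/64, M_1 = 499/32, M_2 = -2609/128, M_3 = 1031/64, M_4 = -263/128.
On [3, 4], with S_3(t) = a_3 + b_3·(t - 3) + c_3·(t - 3)² + d_3·(t - 3)³: c_3 = M_3/2 = 1031/128, d_3 = (M_4 - M_3)/(6h_3) = -775/256, b_3 = Δ_3 - h_3(2M_3 + M_4)/6 = -1799/256.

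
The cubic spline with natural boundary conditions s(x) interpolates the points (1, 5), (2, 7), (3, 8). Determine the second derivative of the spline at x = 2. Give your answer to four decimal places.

-1.5000

Put m_i = s'' at the i-th knot. Here h = (1, 1) and Δ = (2, 1), so the interior equations h_(i-1)·m_(i-1) + 2(h_(i-1)+h_i)·m_i + h_i·m_(i+1) = 6(Δ_i − Δ_(i-1)) read
  1·m_0 + 4·m_1 + 1·m_2 = 6(Δ_1 - Δ_0) = -6
Natural end conditions: m_0 = m_2 = 0.
Forward elimination and back-substitution give m_0 = 0, m_1 = -3/2, m_2 = 0.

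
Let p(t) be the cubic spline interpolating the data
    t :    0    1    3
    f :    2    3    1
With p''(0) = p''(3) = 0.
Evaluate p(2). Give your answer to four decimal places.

2.5000

Put m_i = p'' at the i-th knot. Here h = (1, 2) and Δ = (1, -1), so the interior equations h_(i-1)·m_(i-1) + 2(h_(i-1)+h_i)·m_i + h_i·m_(i+1) = 6(Δ_i − Δ_(i-1)) read
  1·m_0 + 6·m_1 + 2·m_2 = 6(Δ_1 - Δ_0) = -12
Natural end conditions: m_0 = m_2 = 0.
Solving the tridiagonal system: m_0 = 0, m_1 = -2, m_2 = 0.
On [1, 3], p(t) = 3 + 1/3·(t - 1) - 1·(t - 1)² + 1/6·(t - 1)³.
With (t - 1) = 1: p(2) = 5/2.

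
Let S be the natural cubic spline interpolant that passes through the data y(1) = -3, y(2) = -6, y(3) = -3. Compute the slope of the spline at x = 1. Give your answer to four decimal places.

Put σ_i = S'' at the i-th knot. Here h = (1, 1) and Δ = (-3, 3), so the interior equations h_(i-1)·σ_(i-1) + 2(h_(i-1)+h_i)·σ_i + h_i·σ_(i+1) = 6(Δ_i − Δ_(i-1)) read
  1·σ_0 + 4·σ_1 + 1·σ_2 = 6(Δ_1 - Δ_0) = 36
Natural end conditions: σ_0 = σ_2 = 0.
Forward elimination and back-substitution give σ_0 = 0, σ_1 = 9, σ_2 = 0.
On [1, 2], S'(x) = b_0 + 2c_0·(x - 1) + 3d_0·(x - 1)² with b_0 = Δ_0 - h_0(2σ_0 + σ_1)/6 = -9/2, c_0 = σ_0/2 = 0, d_0 = (σ_1 - σ_0)/(6h_0) = 3/2. So S'(1) = -9/2.

-4.5000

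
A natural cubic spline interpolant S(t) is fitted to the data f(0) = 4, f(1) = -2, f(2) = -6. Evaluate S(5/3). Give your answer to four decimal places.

With m_i denoting the second derivative at x_i, h_i = 1, 1, and Δ_i = (y_(i+1) − y_i)/h_i = -6, -4:
  1·m_0 + 4·m_1 + 1·m_2 = 6(Δ_1 - Δ_0) = 12
Natural end conditions: m_0 = m_2 = 0.
Forward elimination and back-substitution give m_0 = 0, m_1 = 3, m_2 = 0.
On [1, 2], S(t) = -2 - 5·(t - 1) + 3/2·(t - 1)² - 1/2·(t - 1)³.
With (t - 1) = 2/3: S(5/3) = -130/27.

-4.8148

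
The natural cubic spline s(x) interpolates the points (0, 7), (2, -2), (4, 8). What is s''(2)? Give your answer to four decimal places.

Write M_i for s''(x_i). With h_i = 2, 2 and divided differences Δ_i = -9/2, 5, the continuity of s' gives the tridiagonal system
  2·M_0 + 8·M_1 + 2·M_2 = 6(Δ_1 - Δ_0) = 57
Natural end conditions: M_0 = M_2 = 0.
Hence M_0 = 0, M_1 = 57/8, M_2 = 0.

7.1250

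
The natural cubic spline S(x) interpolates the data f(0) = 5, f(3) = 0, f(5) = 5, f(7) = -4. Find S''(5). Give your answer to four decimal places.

-6.1842

Let σ_i = S''(x_i). Step sizes h_i = 3, 2, 2; slopes of the chords Δ_i = (y_(i+1) - y_i)/h_i = -5/3, 5/2, -9/2.
  3·σ_0 + 10·σ_1 + 2·σ_2 = 6(Δ_1 - Δ_0) = 25
  2·σ_1 + 8·σ_2 + 2·σ_3 = 6(Δ_2 - Δ_1) = -42
Natural end conditions: σ_0 = σ_3 = 0.
Hence σ_0 = 0, σ_1 = 71/19, σ_2 = -235/38, σ_3 = 0.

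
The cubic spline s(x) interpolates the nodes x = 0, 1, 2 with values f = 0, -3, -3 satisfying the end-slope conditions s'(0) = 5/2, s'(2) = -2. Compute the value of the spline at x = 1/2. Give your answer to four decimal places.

-0.8906

Write m_i for s''(x_i). With h_i = 1, 1 and divided differences Δ_i = -3, 0, the continuity of s' gives the tridiagonal system
  1·m_0 + 4·m_1 + 1·m_2 = 6(Δ_1 - Δ_0) = 18
Clamped end conditions give two more equations: 2h_0·m_0 + h_0·m_1 = 6(Δ_0 - s'(0)) = -33 and h_1·m_1 + 2h_1·m_2 = 6(s'(2) - Δ_1) = -12.
Forward elimination and back-substitution give m_0 = -93/4, m_1 = 27/2, m_2 = -51/4.
On [0, 1], s(x) = 0 + 5/2·x - 93/8·x² + 49/8·x³.
With x = 1/2: s(1/2) = -57/64.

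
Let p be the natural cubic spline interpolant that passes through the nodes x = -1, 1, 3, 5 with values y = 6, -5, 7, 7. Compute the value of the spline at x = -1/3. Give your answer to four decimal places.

Put M_i = p'' at the i-th knot. Here h = (2, 2, 2) and Δ = (-11/2, 6, 0), so the interior equations h_(i-1)·M_(i-1) + 2(h_(i-1)+h_i)·M_i + h_i·M_(i+1) = 6(Δ_i − Δ_(i-1)) read
  2·M_0 + 8·M_1 + 2·M_2 = 6(Δ_1 - Δ_0) = 69
  2·M_1 + 8·M_2 + 2·M_3 = 6(Δ_2 - Δ_1) = -36
Natural end conditions: M_0 = M_3 = 0.
Solving: M_0 = 0, M_1 = 52/5, M_2 = -71/10, M_3 = 0.
On [-1, 1], p(x) = 6 - 269/30·(x + 1) + 0·(x + 1)² + 13/15·(x + 1)³.
With (x + 1) = 2/3: p(-1/3) = 113/405.

0.2790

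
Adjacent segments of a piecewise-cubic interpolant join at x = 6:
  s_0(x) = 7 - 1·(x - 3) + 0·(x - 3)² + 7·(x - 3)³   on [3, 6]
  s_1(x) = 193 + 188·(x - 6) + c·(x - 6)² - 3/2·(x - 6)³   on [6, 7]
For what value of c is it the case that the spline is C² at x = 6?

s_0''(x) = 0 + 42·(x - 3), so s_0''(6) = 126. On the right, s_1''(6) = 2c, so c = 63.

63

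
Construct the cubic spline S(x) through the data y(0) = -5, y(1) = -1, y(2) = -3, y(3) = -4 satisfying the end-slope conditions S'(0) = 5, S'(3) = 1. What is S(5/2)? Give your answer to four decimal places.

Write M_i for S''(x_i). With h_i = 1, 1, 1 and divided differences Δ_i = 4, -2, -1, the continuity of S' gives the tridiagonal system
  1·M_0 + 4·M_1 + 1·M_2 = 6(Δ_1 - Δ_0) = -36
  1·M_1 + 4·M_2 + 1·M_3 = 6(Δ_2 - Δ_1) = 6
Clamped end conditions give two more equations: 2h_0·M_0 + h_0·M_1 = 6(Δ_0 - S'(0)) = -6 and h_2·M_2 + 2h_2·M_3 = 6(S'(3) - Δ_2) = 12.
Solving: M_0 = 32/15, M_1 = -154/15, M_2 = 44/15, M_3 = 68/15.
On [2, 3], S(x) = -3 - 41/15·(x - 2) + 22/15·(x - 2)² + 4/15·(x - 2)³.
With (x - 2) = 1/2: S(5/2) = -119/30.

-3.9667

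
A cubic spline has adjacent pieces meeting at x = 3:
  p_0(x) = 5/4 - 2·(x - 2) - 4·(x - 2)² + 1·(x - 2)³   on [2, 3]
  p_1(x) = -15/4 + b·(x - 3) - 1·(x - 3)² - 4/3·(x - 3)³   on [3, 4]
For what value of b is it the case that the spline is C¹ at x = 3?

-7

p_0'(x) = -2 - 8·(x - 2) + 3·(x - 2)², so p_0'(3) = -7. On the right, p_1'(3) = b, so b = -7.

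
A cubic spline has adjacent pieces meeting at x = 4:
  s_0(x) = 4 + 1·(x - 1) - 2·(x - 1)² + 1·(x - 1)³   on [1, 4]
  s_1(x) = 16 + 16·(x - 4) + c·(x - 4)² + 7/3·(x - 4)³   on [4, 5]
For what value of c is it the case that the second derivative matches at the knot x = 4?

7

s_0''(x) = -4 + 6·(x - 1), so s_0''(4) = 14. On the right, s_1''(4) = 2c, so c = 7.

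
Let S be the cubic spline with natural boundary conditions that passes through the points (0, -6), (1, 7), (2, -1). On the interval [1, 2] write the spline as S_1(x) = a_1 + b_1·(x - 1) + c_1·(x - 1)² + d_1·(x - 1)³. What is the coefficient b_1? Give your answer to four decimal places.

2.5000

Write M_i for S''(x_i). With h_i = 1, 1 and divided differences Δ_i = 13, -8, the continuity of S' gives the tridiagonal system
  1·M_0 + 4·M_1 + 1·M_2 = 6(Δ_1 - Δ_0) = -126
Natural end conditions: M_0 = M_2 = 0.
Solving: M_0 = 0, M_1 = -63/2, M_2 = 0.
On [1, 2], with S_1(x) = a_1 + b_1·(x - 1) + c_1·(x - 1)² + d_1·(x - 1)³: c_1 = M_1/2 = -63/4, d_1 = (M_2 - M_1)/(6h_1) = 21/4, b_1 = Δ_1 - h_1(2M_1 + M_2)/6 = 5/2.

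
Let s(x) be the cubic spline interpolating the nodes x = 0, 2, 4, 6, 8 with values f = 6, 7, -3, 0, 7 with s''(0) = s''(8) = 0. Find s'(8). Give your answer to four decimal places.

3.4732

With M_i denoting the second derivative at x_i, h_i = 2, 2, 2, 2, and Δ_i = (y_(i+1) − y_i)/h_i = 1/2, -5, 3/2, 7/2:
  2·M_0 + 8·M_1 + 2·M_2 = 6(Δ_1 - Δ_0) = -33
  2·M_1 + 8·M_2 + 2·M_3 = 6(Δ_2 - Δ_1) = 39
  2·M_2 + 8·M_3 + 2·M_4 = 6(Δ_3 - Δ_2) = 12
Natural end conditions: M_0 = M_4 = 0.
Hence M_0 = 0, M_1 = -639/112, M_2 = 177/28, M_3 = -9/112, M_4 = 0.
On [6, 8], s'(x) = b_3 + 2c_3·(x - 6) + 3d_3·(x - 6)² with b_3 = Δ_3 - h_3(2M_3 + M_4)/6 = 199/56, c_3 = M_3/2 = -9/224, d_3 = (M_4 - M_3)/(6h_3) = 3/448. So s'(8) = 389/112.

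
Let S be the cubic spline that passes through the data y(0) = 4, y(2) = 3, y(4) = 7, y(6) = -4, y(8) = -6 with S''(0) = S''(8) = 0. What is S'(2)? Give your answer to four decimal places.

2.0714

Let M_i = S''(x_i). Step sizes h_i = 2, 2, 2, 2; slopes of the chords Δ_i = (y_(i+1) - y_i)/h_i = -1/2, 2, -11/2, -1.
  2·M_0 + 8·M_1 + 2·M_2 = 6(Δ_1 - Δ_0) = 15
  2·M_1 + 8·M_2 + 2·M_3 = 6(Δ_2 - Δ_1) = -45
  2·M_2 + 8·M_3 + 2·M_4 = 6(Δ_3 - Δ_2) = 27
Natural end conditions: M_0 = M_4 = 0.
Solving the tridiagonal system: M_0 = 0, M_1 = 27/7, M_2 = -111/14, M_3 = 75/14, M_4 = 0.
On [2, 4], S'(t) = b_1 + 2c_1·(t - 2) + 3d_1·(t - 2)² with b_1 = Δ_1 - h_1(2M_1 + M_2)/6 = 29/14, c_1 = M_1/2 = 27/14, d_1 = (M_2 - M_1)/(6h_1) = -55/56. So S'(2) = 29/14.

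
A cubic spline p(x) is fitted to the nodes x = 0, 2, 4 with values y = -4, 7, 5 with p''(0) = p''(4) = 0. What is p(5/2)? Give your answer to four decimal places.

Let m_i = p''(x_i). Step sizes h_i = 2, 2; slopes of the chords Δ_i = (y_(i+1) - y_i)/h_i = 11/2, -1.
  2·m_0 + 8·m_1 + 2·m_2 = 6(Δ_1 - Δ_0) = -39
Natural end conditions: m_0 = m_2 = 0.
Forward elimination and back-substitution give m_0 = 0, m_1 = -39/8, m_2 = 0.
On [2, 4], p(x) = 7 + 9/4·(x - 2) - 39/16·(x - 2)² + 13/32·(x - 2)³.
With (x - 2) = 1/2: p(5/2) = 1937/256.

7.5664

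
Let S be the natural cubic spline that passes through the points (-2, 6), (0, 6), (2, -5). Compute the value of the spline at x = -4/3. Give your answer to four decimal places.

6.8148

Write M_i for S''(x_i). With h_i = 2, 2 and divided differences Δ_i = 0, -11/2, the continuity of S' gives the tridiagonal system
  2·M_0 + 8·M_1 + 2·M_2 = 6(Δ_1 - Δ_0) = -33
Natural end conditions: M_0 = M_2 = 0.
Hence M_0 = 0, M_1 = -33/8, M_2 = 0.
On [-2, 0], S(x) = 6 + 11/8·(x + 2) + 0·(x + 2)² - 11/32·(x + 2)³.
With (x + 2) = 2/3: S(-4/3) = 184/27.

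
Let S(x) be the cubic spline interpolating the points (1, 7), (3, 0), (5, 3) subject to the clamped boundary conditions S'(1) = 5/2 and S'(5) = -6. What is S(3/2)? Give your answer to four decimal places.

Put M_i = S'' at the i-th knot. Here h = (2, 2) and Δ = (-7/2, 3/2), so the interior equations h_(i-1)·M_(i-1) + 2(h_(i-1)+h_i)·M_i + h_i·M_(i+1) = 6(Δ_i − Δ_(i-1)) read
  2·M_0 + 8·M_1 + 2·M_2 = 6(Δ_1 - Δ_0) = 30
Clamped end conditions give two more equations: 2h_0·M_0 + h_0·M_1 = 6(Δ_0 - S'(1)) = -36 and h_1·M_1 + 2h_1·M_2 = 6(S'(5) - Δ_1) = -45.
Solving the tridiagonal system: M_0 = -119/8, M_1 = 47/4, M_2 = -137/8.
On [1, 3], S(x) = 7 + 5/2·(x - 1) - 119/16·(x - 1)² + 71/32·(x - 1)³.
With (x - 1) = 1/2: S(3/2) = 1707/256.

6.6680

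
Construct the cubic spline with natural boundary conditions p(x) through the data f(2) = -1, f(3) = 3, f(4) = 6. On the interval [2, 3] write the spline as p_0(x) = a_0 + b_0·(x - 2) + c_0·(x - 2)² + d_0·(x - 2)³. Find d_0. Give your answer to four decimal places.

-0.2500

With m_i denoting the second derivative at x_i, h_i = 1, 1, and Δ_i = (y_(i+1) − y_i)/h_i = 4, 3:
  1·m_0 + 4·m_1 + 1·m_2 = 6(Δ_1 - Δ_0) = -6
Natural end conditions: m_0 = m_2 = 0.
Solving the tridiagonal system: m_0 = 0, m_1 = -3/2, m_2 = 0.
On [2, 3], with p_0(x) = a_0 + b_0·(x - 2) + c_0·(x - 2)² + d_0·(x - 2)³: c_0 = m_0/2 = 0, d_0 = (m_1 - m_0)/(6h_0) = -1/4, b_0 = Δ_0 - h_0(2m_0 + m_1)/6 = 17/4.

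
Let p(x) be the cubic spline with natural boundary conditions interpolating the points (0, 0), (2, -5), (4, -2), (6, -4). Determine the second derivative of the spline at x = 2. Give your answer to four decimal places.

3.7000

With M_i denoting the second derivative at x_i, h_i = 2, 2, 2, and Δ_i = (y_(i+1) − y_i)/h_i = -5/2, 3/2, -1:
  2·M_0 + 8·M_1 + 2·M_2 = 6(Δ_1 - Δ_0) = 24
  2·M_1 + 8·M_2 + 2·M_3 = 6(Δ_2 - Δ_1) = -15
Natural end conditions: M_0 = M_3 = 0.
Forward elimination and back-substitution give M_0 = 0, M_1 = 37/10, M_2 = -14/5, M_3 = 0.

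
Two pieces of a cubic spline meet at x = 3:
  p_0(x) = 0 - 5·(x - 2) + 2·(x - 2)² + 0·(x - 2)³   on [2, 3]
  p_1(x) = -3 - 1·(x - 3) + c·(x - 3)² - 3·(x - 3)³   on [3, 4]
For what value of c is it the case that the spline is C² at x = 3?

2

p_0''(x) = 4 + 0·(x - 2), so p_0''(3) = 4. On the right, p_1''(3) = 2c, so c = 2.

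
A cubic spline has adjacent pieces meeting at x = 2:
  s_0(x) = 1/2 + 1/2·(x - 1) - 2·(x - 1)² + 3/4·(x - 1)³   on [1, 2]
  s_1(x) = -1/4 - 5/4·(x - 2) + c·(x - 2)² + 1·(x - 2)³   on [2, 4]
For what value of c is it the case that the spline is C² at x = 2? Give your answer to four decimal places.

s_0''(x) = -4 + 9/2·(x - 1), so s_0''(2) = 1/2. On the right, s_1''(2) = 2c, so c = 1/4.

0.2500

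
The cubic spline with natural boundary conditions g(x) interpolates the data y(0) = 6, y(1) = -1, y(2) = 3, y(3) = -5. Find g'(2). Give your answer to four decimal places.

-0.1333

Write m_i for g''(x_i). With h_i = 1, 1, 1 and divided differences Δ_i = -7, 4, -8, the continuity of g' gives the tridiagonal system
  1·m_0 + 4·m_1 + 1·m_2 = 6(Δ_1 - Δ_0) = 66
  1·m_1 + 4·m_2 + 1·m_3 = 6(Δ_2 - Δ_1) = -72
Natural end conditions: m_0 = m_3 = 0.
Solving: m_0 = 0, m_1 = 112/5, m_2 = -118/5, m_3 = 0.
On [2, 3], g'(x) = b_2 + 2c_2·(x - 2) + 3d_2·(x - 2)² with b_2 = Δ_2 - h_2(2m_2 + m_3)/6 = -2/15, c_2 = m_2/2 = -59/5, d_2 = (m_3 - m_2)/(6h_2) = 59/15. So g'(2) = -2/15.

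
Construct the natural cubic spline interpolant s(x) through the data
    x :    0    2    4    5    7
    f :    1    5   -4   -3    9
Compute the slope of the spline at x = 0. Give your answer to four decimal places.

4.2148

Put m_i = s'' at the i-th knot. Here h = (2, 2, 1, 2) and Δ = (2, -9/2, 1, 6), so the interior equations h_(i-1)·m_(i-1) + 2(h_(i-1)+h_i)·m_i + h_i·m_(i+1) = 6(Δ_i − Δ_(i-1)) read
  2·m_0 + 8·m_1 + 2·m_2 = 6(Δ_1 - Δ_0) = -39
  2·m_1 + 6·m_2 + 1·m_3 = 6(Δ_2 - Δ_1) = 33
  1·m_2 + 6·m_3 + 2·m_4 = 6(Δ_3 - Δ_2) = 30
Natural end conditions: m_0 = m_4 = 0.
Solving the tridiagonal system: m_0 = 0, m_1 = -1701/256, m_2 = 453/64, m_3 = 489/128, m_4 = 0.
On [0, 2], s'(x) = b_0 + 2c_0·x + 3d_0·x² with b_0 = Δ_0 - h_0(2m_0 + m_1)/6 = 1079/256, c_0 = m_0/2 = 0, d_0 = (m_1 - m_0)/(6h_0) = -567/1024. So s'(0) = 1079/256.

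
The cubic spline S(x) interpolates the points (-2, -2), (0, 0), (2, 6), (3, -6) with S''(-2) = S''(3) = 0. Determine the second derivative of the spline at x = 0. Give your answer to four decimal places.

5.7273

Write M_i for S''(x_i). With h_i = 2, 2, 1 and divided differences Δ_i = 1, 3, -12, the continuity of S' gives the tridiagonal system
  2·M_0 + 8·M_1 + 2·M_2 = 6(Δ_1 - Δ_0) = 12
  2·M_1 + 6·M_2 + 1·M_3 = 6(Δ_2 - Δ_1) = -90
Natural end conditions: M_0 = M_3 = 0.
Solving: M_0 = 0, M_1 = 63/11, M_2 = -186/11, M_3 = 0.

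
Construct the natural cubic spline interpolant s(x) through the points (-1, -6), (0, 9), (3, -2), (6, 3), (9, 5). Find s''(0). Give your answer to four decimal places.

-16.7963

Put m_i = s'' at the i-th knot. Here h = (1, 3, 3, 3) and Δ = (15, -11/3, 5/3, 2/3), so the interior equations h_(i-1)·m_(i-1) + 2(h_(i-1)+h_i)·m_i + h_i·m_(i+1) = 6(Δ_i − Δ_(i-1)) read
  1·m_0 + 8·m_1 + 3·m_2 = 6(Δ_1 - Δ_0) = -112
  3·m_1 + 12·m_2 + 3·m_3 = 6(Δ_2 - Δ_1) = 32
  3·m_2 + 12·m_3 + 3·m_4 = 6(Δ_3 - Δ_2) = -6
Natural end conditions: m_0 = m_4 = 0.
Solving the tridiagonal system: m_0 = 0, m_1 = -907/54, m_2 = 604/81, m_3 = -383/162, m_4 = 0.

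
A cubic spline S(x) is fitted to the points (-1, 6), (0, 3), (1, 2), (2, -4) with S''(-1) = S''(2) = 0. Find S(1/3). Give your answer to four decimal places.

2.7802

Let m_i = S''(x_i). Step sizes h_i = 1, 1, 1; slopes of the chords Δ_i = (y_(i+1) - y_i)/h_i = -3, -1, -6.
  1·m_0 + 4·m_1 + 1·m_2 = 6(Δ_1 - Δ_0) = 12
  1·m_1 + 4·m_2 + 1·m_3 = 6(Δ_2 - Δ_1) = -30
Natural end conditions: m_0 = m_3 = 0.
Hence m_0 = 0, m_1 = 26/5, m_2 = -44/5, m_3 = 0.
On [0, 1], S(x) = 3 - 19/15·x + 13/5·x² - 7/3·x³.
With x = 1/3: S(1/3) = 1126/405.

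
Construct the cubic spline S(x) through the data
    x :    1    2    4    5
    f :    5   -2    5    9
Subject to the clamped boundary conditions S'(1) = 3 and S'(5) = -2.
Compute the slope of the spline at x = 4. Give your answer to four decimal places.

7.6714

Put M_i = S'' at the i-th knot. Here h = (1, 2, 1) and Δ = (-7, 7/2, 4), so the interior equations h_(i-1)·M_(i-1) + 2(h_(i-1)+h_i)·M_i + h_i·M_(i+1) = 6(Δ_i − Δ_(i-1)) read
  1·M_0 + 6·M_1 + 2·M_2 = 6(Δ_1 - Δ_0) = 63
  2·M_1 + 6·M_2 + 1·M_3 = 6(Δ_2 - Δ_1) = 3
Clamped end conditions give two more equations: 2h_0·M_0 + h_0·M_1 = 6(Δ_0 - S'(1)) = -60 and h_2·M_2 + 2h_2·M_3 = 6(S'(5) - Δ_2) = -36.
Solving the tridiagonal system: M_0 = -1363/35, M_1 = 626/35, M_2 = -94/35, M_3 = -583/35.
On [4, 5], S'(x) = b_2 + 2c_2·(x - 4) + 3d_2·(x - 4)² with b_2 = Δ_2 - h_2(2M_2 + M_3)/6 = 537/70, c_2 = M_2/2 = -47/35, d_2 = (M_3 - M_2)/(6h_2) = -163/70. So S'(4) = 537/70.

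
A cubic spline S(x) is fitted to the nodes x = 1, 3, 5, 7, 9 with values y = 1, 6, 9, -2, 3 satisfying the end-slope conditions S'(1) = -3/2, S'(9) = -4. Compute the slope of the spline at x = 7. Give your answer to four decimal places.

Let m_i = S''(x_i). Step sizes h_i = 2, 2, 2, 2; slopes of the chords Δ_i = (y_(i+1) - y_i)/h_i = 5/2, 3/2, -11/2, 5/2.
  2·m_0 + 8·m_1 + 2·m_2 = 6(Δ_1 - Δ_0) = -6
  2·m_1 + 8·m_2 + 2·m_3 = 6(Δ_2 - Δ_1) = -42
  2·m_2 + 8·m_3 + 2·m_4 = 6(Δ_3 - Δ_2) = 48
Clamped end conditions give two more equations: 2h_0·m_0 + h_0·m_1 = 6(Δ_0 - S'(1)) = 24 and h_3·m_3 + 2h_3·m_4 = 6(S'(9) - Δ_3) = -39.
Solving the tridiagonal system: m_0 = 685/112, m_1 = -13/56, m_2 = -131/16, m_3 = 671/56, m_4 = -1763/112.
On [7, 9], S'(x) = b_3 + 2c_3·(x - 7) + 3d_3·(x - 7)² with b_3 = Δ_3 - h_3(2m_3 + m_4)/6 = -27/112, c_3 = m_3/2 = 671/112, d_3 = (m_4 - m_3)/(6h_3) = -1035/448. So S'(7) = -27/112.

-0.2411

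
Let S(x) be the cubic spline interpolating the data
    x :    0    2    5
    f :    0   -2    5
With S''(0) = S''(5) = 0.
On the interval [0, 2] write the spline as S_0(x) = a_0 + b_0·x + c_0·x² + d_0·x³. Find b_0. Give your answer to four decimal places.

Let M_i = S''(x_i). Step sizes h_i = 2, 3; slopes of the chords Δ_i = (y_(i+1) - y_i)/h_i = -1, 7/3.
  2·M_0 + 10·M_1 + 3·M_2 = 6(Δ_1 - Δ_0) = 20
Natural end conditions: M_0 = M_2 = 0.
Solving the tridiagonal system: M_0 = 0, M_1 = 2, M_2 = 0.
On [0, 2], with S_0(x) = a_0 + b_0·x + c_0·x² + d_0·x³: c_0 = M_0/2 = 0, d_0 = (M_1 - M_0)/(6h_0) = 1/6, b_0 = Δ_0 - h_0(2M_0 + M_1)/6 = -5/3.

-1.6667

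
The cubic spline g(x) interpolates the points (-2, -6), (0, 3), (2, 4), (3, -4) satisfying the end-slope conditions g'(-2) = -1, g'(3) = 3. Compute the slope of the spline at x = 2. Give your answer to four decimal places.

Write M_i for g''(x_i). With h_i = 2, 2, 1 and divided differences Δ_i = 9/2, 1/2, -8, the continuity of g' gives the tridiagonal system
  2·M_0 + 8·M_1 + 2·M_2 = 6(Δ_1 - Δ_0) = -24
  2·M_1 + 6·M_2 + 1·M_3 = 6(Δ_2 - Δ_1) = -51
Clamped end conditions give two more equations: 2h_0·M_0 + h_0·M_1 = 6(Δ_0 - g'(-2)) = 33 and h_2·M_2 + 2h_2·M_3 = 6(g'(3) - Δ_2) = 66.
Solving the tridiagonal system: M_0 = 208/23, M_1 = -73/46, M_2 = -338/23, M_3 = 928/23.
On [2, 3], g'(x) = b_2 + 2c_2·(x - 2) + 3d_2·(x - 2)² with b_2 = Δ_2 - h_2(2M_2 + M_3)/6 = -226/23, c_2 = M_2/2 = -169/23, d_2 = (M_3 - M_2)/(6h_2) = 211/23. So g'(2) = -226/23.

-9.8261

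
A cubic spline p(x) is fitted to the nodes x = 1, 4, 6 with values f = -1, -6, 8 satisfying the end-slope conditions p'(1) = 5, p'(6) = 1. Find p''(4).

With σ_i denoting the second derivative at x_i, h_i = 3, 2, and Δ_i = (y_(i+1) − y_i)/h_i = -5/3, 7:
  3·σ_0 + 10·σ_1 + 2·σ_2 = 6(Δ_1 - Δ_0) = 52
Clamped end conditions give two more equations: 2h_0·σ_0 + h_0·σ_1 = 6(Δ_0 - p'(1)) = -40 and h_1·σ_1 + 2h_1·σ_2 = 6(p'(6) - Δ_1) = -36.
Hence σ_0 = -38/3, σ_1 = 12, σ_2 = -15.

12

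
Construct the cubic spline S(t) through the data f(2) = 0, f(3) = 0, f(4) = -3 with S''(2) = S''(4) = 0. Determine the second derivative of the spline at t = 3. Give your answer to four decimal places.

Put M_i = S'' at the i-th knot. Here h = (1, 1) and Δ = (0, -3), so the interior equations h_(i-1)·M_(i-1) + 2(h_(i-1)+h_i)·M_i + h_i·M_(i+1) = 6(Δ_i − Δ_(i-1)) read
  1·M_0 + 4·M_1 + 1·M_2 = 6(Δ_1 - Δ_0) = -18
Natural end conditions: M_0 = M_2 = 0.
Solving the tridiagonal system: M_0 = 0, M_1 = -9/2, M_2 = 0.

-4.5000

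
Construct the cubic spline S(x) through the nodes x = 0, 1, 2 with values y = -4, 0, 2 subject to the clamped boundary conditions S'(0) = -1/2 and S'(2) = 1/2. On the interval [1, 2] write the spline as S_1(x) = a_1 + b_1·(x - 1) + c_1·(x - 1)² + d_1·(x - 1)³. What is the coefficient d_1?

1

Let M_i = S''(x_i). Step sizes h_i = 1, 1; slopes of the chords Δ_i = (y_(i+1) - y_i)/h_i = 4, 2.
  1·M_0 + 4·M_1 + 1·M_2 = 6(Δ_1 - Δ_0) = -12
Clamped end conditions give two more equations: 2h_0·M_0 + h_0·M_1 = 6(Δ_0 - S'(0)) = 27 and h_1·M_1 + 2h_1·M_2 = 6(S'(2) - Δ_1) = -9.
Hence M_0 = 17, M_1 = -7, M_2 = -1.
On [1, 2], with S_1(x) = a_1 + b_1·(x - 1) + c_1·(x - 1)² + d_1·(x - 1)³: c_1 = M_1/2 = -7/2, d_1 = (M_2 - M_1)/(6h_1) = 1, b_1 = Δ_1 - h_1(2M_1 + M_2)/6 = 9/2.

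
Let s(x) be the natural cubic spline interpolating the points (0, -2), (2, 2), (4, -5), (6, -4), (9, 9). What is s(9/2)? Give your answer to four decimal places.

With M_i denoting the second derivative at x_i, h_i = 2, 2, 2, 3, and Δ_i = (y_(i+1) − y_i)/h_i = 2, -7/2, 1/2, 13/3:
  2·M_0 + 8·M_1 + 2·M_2 = 6(Δ_1 - Δ_0) = -33
  2·M_1 + 8·M_2 + 2·M_3 = 6(Δ_2 - Δ_1) = 24
  2·M_2 + 10·M_3 + 3·M_4 = 6(Δ_3 - Δ_2) = 23
Natural end conditions: M_0 = M_4 = 0.
Solving: M_0 = 0, M_1 = -362/71, M_2 = 553/142, M_3 = 108/71, M_4 = 0.
On [4, 6], s(x) = -5 - 1109/426·(x - 4) + 553/284·(x - 4)² - 337/1704·(x - 4)³.
With (x - 4) = 1/2: s(9/2) = -26535/4544.

-5.8396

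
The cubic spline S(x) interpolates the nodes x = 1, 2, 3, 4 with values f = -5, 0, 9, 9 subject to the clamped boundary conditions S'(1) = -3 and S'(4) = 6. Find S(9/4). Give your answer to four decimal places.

Let M_i = S''(x_i). Step sizes h_i = 1, 1, 1; slopes of the chords Δ_i = (y_(i+1) - y_i)/h_i = 5, 9, 0.
  1·M_0 + 4·M_1 + 1·M_2 = 6(Δ_1 - Δ_0) = 24
  1·M_1 + 4·M_2 + 1·M_3 = 6(Δ_2 - Δ_1) = -54
Clamped end conditions give two more equations: 2h_0·M_0 + h_0·M_1 = 6(Δ_0 - S'(1)) = 48 and h_2·M_2 + 2h_2·M_3 = 6(S'(4) - Δ_2) = 36.
Solving the tridiagonal system: M_0 = 104/5, M_1 = 32/5, M_2 = -112/5, M_3 = 146/5.
On [2, 3], S(x) = 0 + 53/5·(x - 2) + 16/5·(x - 2)² - 24/5·(x - 2)³.
With (x - 2) = 1/4: S(9/4) = 111/40.

2.7750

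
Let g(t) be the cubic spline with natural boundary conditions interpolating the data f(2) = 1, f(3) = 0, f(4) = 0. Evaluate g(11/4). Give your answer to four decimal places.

Write M_i for g''(x_i). With h_i = 1, 1 and divided differences Δ_i = -1, 0, the continuity of g' gives the tridiagonal system
  1·M_0 + 4·M_1 + 1·M_2 = 6(Δ_1 - Δ_0) = 6
Natural end conditions: M_0 = M_2 = 0.
Hence M_0 = 0, M_1 = 3/2, M_2 = 0.
On [2, 3], g(t) = 1 - 5/4·(t - 2) + 0·(t - 2)² + 1/4·(t - 2)³.
With (t - 2) = 3/4: g(11/4) = 43/256.

0.1680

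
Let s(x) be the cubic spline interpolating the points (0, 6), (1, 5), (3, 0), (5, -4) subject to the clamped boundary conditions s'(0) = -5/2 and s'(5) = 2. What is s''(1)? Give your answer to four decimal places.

Let M_i = s''(x_i). Step sizes h_i = 1, 2, 2; slopes of the chords Δ_i = (y_(i+1) - y_i)/h_i = -1, -5/2, -2.
  1·M_0 + 6·M_1 + 2·M_2 = 6(Δ_1 - Δ_0) = -9
  2·M_1 + 8·M_2 + 2·M_3 = 6(Δ_2 - Δ_1) = 3
Clamped end conditions give two more equations: 2h_0·M_0 + h_0·M_1 = 6(Δ_0 - s'(0)) = 9 and h_2·M_2 + 2h_2·M_3 = 6(s'(5) - Δ_2) = 24.
Solving: M_0 = 129/23, M_1 = -51/23, M_2 = -15/23, M_3 = 291/46.

-2.2174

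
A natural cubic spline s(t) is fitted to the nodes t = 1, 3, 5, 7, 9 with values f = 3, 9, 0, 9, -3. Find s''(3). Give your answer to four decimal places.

Put σ_i = s'' at the i-th knot. Here h = (2, 2, 2, 2) and Δ = (3, -9/2, 9/2, -6), so the interior equations h_(i-1)·σ_(i-1) + 2(h_(i-1)+h_i)·σ_i + h_i·σ_(i+1) = 6(Δ_i − Δ_(i-1)) read
  2·σ_0 + 8·σ_1 + 2·σ_2 = 6(Δ_1 - Δ_0) = -45
  2·σ_1 + 8·σ_2 + 2·σ_3 = 6(Δ_2 - Δ_1) = 54
  2·σ_2 + 8·σ_3 + 2·σ_4 = 6(Δ_3 - Δ_2) = -63
Natural end conditions: σ_0 = σ_4 = 0.
Forward elimination and back-substitution give σ_0 = 0, σ_1 = -477/56, σ_2 = 81/7, σ_3 = -603/56, σ_4 = 0.

-8.5179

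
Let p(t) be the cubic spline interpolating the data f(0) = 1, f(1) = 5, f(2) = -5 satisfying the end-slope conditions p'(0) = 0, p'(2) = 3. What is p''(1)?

-45

With M_i denoting the second derivative at x_i, h_i = 1, 1, and Δ_i = (y_(i+1) − y_i)/h_i = 4, -10:
  1·M_0 + 4·M_1 + 1·M_2 = 6(Δ_1 - Δ_0) = -84
Clamped end conditions give two more equations: 2h_0·M_0 + h_0·M_1 = 6(Δ_0 - p'(0)) = 24 and h_1·M_1 + 2h_1·M_2 = 6(p'(2) - Δ_1) = 78.
Hence M_0 = 69/2, M_1 = -45, M_2 = 123/2.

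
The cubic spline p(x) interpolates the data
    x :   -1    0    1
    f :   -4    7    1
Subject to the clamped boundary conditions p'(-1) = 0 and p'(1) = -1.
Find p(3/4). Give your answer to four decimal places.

Write σ_i for p''(x_i). With h_i = 1, 1 and divided differences Δ_i = 11, -6, the continuity of p' gives the tridiagonal system
  1·σ_0 + 4·σ_1 + 1·σ_2 = 6(Δ_1 - Δ_0) = -102
Clamped end conditions give two more equations: 2h_0·σ_0 + h_0·σ_1 = 6(Δ_0 - p'(-1)) = 66 and h_1·σ_1 + 2h_1·σ_2 = 6(p'(1) - Δ_1) = 30.
Solving: σ_0 = 58, σ_1 = -50, σ_2 = 40.
On [0, 1], p(x) = 7 + 4·x - 25·x² + 15·x³.
With x = 3/4: p(3/4) = 145/64.

2.2656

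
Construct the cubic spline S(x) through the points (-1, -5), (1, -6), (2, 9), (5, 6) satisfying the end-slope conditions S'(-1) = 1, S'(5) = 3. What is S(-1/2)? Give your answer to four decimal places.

Let σ_i = S''(x_i). Step sizes h_i = 2, 1, 3; slopes of the chords Δ_i = (y_(i+1) - y_i)/h_i = -1/2, 15, -1.
  2·σ_0 + 6·σ_1 + 1·σ_2 = 6(Δ_1 - Δ_0) = 93
  1·σ_1 + 8·σ_2 + 3·σ_3 = 6(Δ_2 - Δ_1) = -96
Clamped end conditions give two more equations: 2h_0·σ_0 + h_0·σ_1 = 6(Δ_0 - S'(-1)) = -9 and h_2·σ_2 + 2h_2·σ_3 = 6(S'(5) - Δ_2) = 24.
Solving: σ_0 = -589/42, σ_1 = 989/42, σ_2 = -425/21, σ_3 = 593/42.
On [-1, 1], S(x) = -5 + 1·(x + 1) - 589/84·(x + 1)² + 263/84·(x + 1)³.
With (x + 1) = 1/2: S(-1/2) = -1313/224.

-5.8616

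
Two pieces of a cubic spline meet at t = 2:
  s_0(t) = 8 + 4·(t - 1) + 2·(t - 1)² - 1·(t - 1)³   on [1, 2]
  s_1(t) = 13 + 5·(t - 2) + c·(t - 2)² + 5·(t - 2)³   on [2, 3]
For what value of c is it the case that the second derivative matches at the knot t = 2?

-1

s_0''(t) = 4 - 6·(t - 1), so s_0''(2) = -2. On the right, s_1''(2) = 2c, so c = -1.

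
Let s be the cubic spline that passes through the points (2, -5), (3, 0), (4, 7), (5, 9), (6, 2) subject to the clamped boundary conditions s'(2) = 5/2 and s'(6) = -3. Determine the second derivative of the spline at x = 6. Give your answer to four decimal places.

Write m_i for s''(x_i). With h_i = 1, 1, 1, 1 and divided differences Δ_i = 5, 7, 2, -7, the continuity of s' gives the tridiagonal system
  1·m_0 + 4·m_1 + 1·m_2 = 6(Δ_1 - Δ_0) = 12
  1·m_1 + 4·m_2 + 1·m_3 = 6(Δ_2 - Δ_1) = -30
  1·m_2 + 4·m_3 + 1·m_4 = 6(Δ_3 - Δ_2) = -54
Clamped end conditions give two more equations: 2h_0·m_0 + h_0·m_1 = 6(Δ_0 - s'(2)) = 15 and h_3·m_3 + 2h_3·m_4 = 6(s'(6) - Δ_3) = 24.
Solving: m_0 = 355/56, m_1 = 65/28, m_2 = -29/8, m_3 = -499/28, m_4 = 1171/56.

20.9107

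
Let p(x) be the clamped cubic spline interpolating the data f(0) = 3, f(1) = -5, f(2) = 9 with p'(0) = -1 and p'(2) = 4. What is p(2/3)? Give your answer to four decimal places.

-3.5556

Let M_i = p''(x_i). Step sizes h_i = 1, 1; slopes of the chords Δ_i = (y_(i+1) - y_i)/h_i = -8, 14.
  1·M_0 + 4·M_1 + 1·M_2 = 6(Δ_1 - Δ_0) = 132
Clamped end conditions give two more equations: 2h_0·M_0 + h_0·M_1 = 6(Δ_0 - p'(0)) = -42 and h_1·M_1 + 2h_1·M_2 = 6(p'(2) - Δ_1) = -60.
Solving: M_0 = -103/2, M_1 = 61, M_2 = -121/2.
On [0, 1], p(x) = 3 - 1·x - 103/4·x² + 75/4·x³.
With x = 2/3: p(2/3) = -32/9.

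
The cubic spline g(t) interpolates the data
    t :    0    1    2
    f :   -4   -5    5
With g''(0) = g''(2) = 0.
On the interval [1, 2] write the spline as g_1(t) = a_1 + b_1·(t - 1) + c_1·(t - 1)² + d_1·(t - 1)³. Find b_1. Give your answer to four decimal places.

Write σ_i for g''(x_i). With h_i = 1, 1 and divided differences Δ_i = -1, 10, the continuity of g' gives the tridiagonal system
  1·σ_0 + 4·σ_1 + 1·σ_2 = 6(Δ_1 - Δ_0) = 66
Natural end conditions: σ_0 = σ_2 = 0.
Hence σ_0 = 0, σ_1 = 33/2, σ_2 = 0.
On [1, 2], with g_1(t) = a_1 + b_1·(t - 1) + c_1·(t - 1)² + d_1·(t - 1)³: c_1 = σ_1/2 = 33/4, d_1 = (σ_2 - σ_1)/(6h_1) = -11/4, b_1 = Δ_1 - h_1(2σ_1 + σ_2)/6 = 9/2.

4.5000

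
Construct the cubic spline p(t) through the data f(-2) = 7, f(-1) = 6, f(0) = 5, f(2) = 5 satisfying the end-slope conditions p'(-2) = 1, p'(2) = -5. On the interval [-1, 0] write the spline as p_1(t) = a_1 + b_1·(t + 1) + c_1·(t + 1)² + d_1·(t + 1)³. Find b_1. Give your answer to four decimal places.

-1.8636

Write σ_i for p''(x_i). With h_i = 1, 1, 2 and divided differences Δ_i = -1, -1, 0, the continuity of p' gives the tridiagonal system
  1·σ_0 + 4·σ_1 + 1·σ_2 = 6(Δ_1 - Δ_0) = 0
  1·σ_1 + 6·σ_2 + 2·σ_3 = 6(Δ_2 - Δ_1) = 6
Clamped end conditions give two more equations: 2h_0·σ_0 + h_0·σ_1 = 6(Δ_0 - p'(-2)) = -12 and h_2·σ_2 + 2h_2·σ_3 = 6(p'(2) - Δ_2) = -30.
Forward elimination and back-substitution give σ_0 = -69/11, σ_1 = 6/11, σ_2 = 45/11, σ_3 = -105/11.
On [-1, 0], with p_1(t) = a_1 + b_1·(t + 1) + c_1·(t + 1)² + d_1·(t + 1)³: c_1 = σ_1/2 = 3/11, d_1 = (σ_2 - σ_1)/(6h_1) = 13/22, b_1 = Δ_1 - h_1(2σ_1 + σ_2)/6 = -41/22.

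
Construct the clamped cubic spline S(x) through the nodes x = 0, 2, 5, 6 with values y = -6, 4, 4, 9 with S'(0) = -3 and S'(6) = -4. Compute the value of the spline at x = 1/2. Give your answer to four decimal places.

-5.6635

Let M_i = S''(x_i). Step sizes h_i = 2, 3, 1; slopes of the chords Δ_i = (y_(i+1) - y_i)/h_i = 5, 0, 5.
  2·M_0 + 10·M_1 + 3·M_2 = 6(Δ_1 - Δ_0) = -30
  3·M_1 + 8·M_2 + 1·M_3 = 6(Δ_2 - Δ_1) = 30
Clamped end conditions give two more equations: 2h_0·M_0 + h_0·M_1 = 6(Δ_0 - S'(0)) = 48 and h_2·M_2 + 2h_2·M_3 = 6(S'(6) - Δ_2) = -54.
Forward elimination and back-substitution give M_0 = 220/13, M_1 = -128/13, M_2 = 150/13, M_3 = -426/13.
On [0, 2], S(x) = -6 - 3·x + 110/13·x² - 29/13·x³.
With x = 1/2: S(1/2) = -589/104.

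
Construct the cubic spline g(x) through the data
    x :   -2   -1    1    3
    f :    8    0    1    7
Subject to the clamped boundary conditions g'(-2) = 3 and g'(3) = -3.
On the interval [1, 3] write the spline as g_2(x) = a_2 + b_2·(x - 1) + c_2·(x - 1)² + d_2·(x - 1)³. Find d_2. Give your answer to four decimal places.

With M_i denoting the second derivative at x_i, h_i = 1, 2, 2, and Δ_i = (y_(i+1) − y_i)/h_i = -8, 1/2, 3:
  1·M_0 + 6·M_1 + 2·M_2 = 6(Δ_1 - Δ_0) = 51
  2·M_1 + 8·M_2 + 2·M_3 = 6(Δ_2 - Δ_1) = 15
Clamped end conditions give two more equations: 2h_0·M_0 + h_0·M_1 = 6(Δ_0 - g'(-2)) = -66 and h_2·M_2 + 2h_2·M_3 = 6(g'(3) - Δ_2) = -36.
Forward elimination and back-substitution give M_0 = -933/23, M_1 = 348/23, M_2 = 9/23, M_3 = -423/46.
On [1, 3], with g_2(x) = a_2 + b_2·(x - 1) + c_2·(x - 1)² + d_2·(x - 1)³: c_2 = M_2/2 = 9/46, d_2 = (M_3 - M_2)/(6h_2) = -147/184, b_2 = Δ_2 - h_2(2M_2 + M_3)/6 = 267/46.

-0.7989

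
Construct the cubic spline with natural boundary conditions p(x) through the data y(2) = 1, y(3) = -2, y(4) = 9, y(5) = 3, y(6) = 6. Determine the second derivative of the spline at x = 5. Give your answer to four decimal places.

With σ_i denoting the second derivative at x_i, h_i = 1, 1, 1, 1, and Δ_i = (y_(i+1) − y_i)/h_i = -3, 11, -6, 3:
  1·σ_0 + 4·σ_1 + 1·σ_2 = 6(Δ_1 - Δ_0) = 84
  1·σ_1 + 4·σ_2 + 1·σ_3 = 6(Δ_2 - Δ_1) = -102
  1·σ_2 + 4·σ_3 + 1·σ_4 = 6(Δ_3 - Δ_2) = 54
Natural end conditions: σ_0 = σ_4 = 0.
Solving: σ_0 = 0, σ_1 = 123/4, σ_2 = -39, σ_3 = 93/4, σ_4 = 0.

23.2500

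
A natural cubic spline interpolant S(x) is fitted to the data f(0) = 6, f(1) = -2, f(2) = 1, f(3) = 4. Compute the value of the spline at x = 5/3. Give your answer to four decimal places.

-0.5975

Let M_i = S''(x_i). Step sizes h_i = 1, 1, 1; slopes of the chords Δ_i = (y_(i+1) - y_i)/h_i = -8, 3, 3.
  1·M_0 + 4·M_1 + 1·M_2 = 6(Δ_1 - Δ_0) = 66
  1·M_1 + 4·M_2 + 1·M_3 = 6(Δ_2 - Δ_1) = 0
Natural end conditions: M_0 = M_3 = 0.
Solving: M_0 = 0, M_1 = 88/5, M_2 = -22/5, M_3 = 0.
On [1, 2], S(x) = -2 - 32/15·(x - 1) + 44/5·(x - 1)² - 11/3·(x - 1)³.
With (x - 1) = 2/3: S(5/3) = -242/405.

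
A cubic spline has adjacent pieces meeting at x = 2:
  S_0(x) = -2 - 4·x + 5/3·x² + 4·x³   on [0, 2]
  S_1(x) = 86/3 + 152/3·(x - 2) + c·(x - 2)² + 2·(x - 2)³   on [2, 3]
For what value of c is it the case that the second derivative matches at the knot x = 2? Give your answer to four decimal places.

25.6667

S_0''(x) = 10/3 + 24·x, so S_0''(2) = 154/3. On the right, S_1''(2) = 2c, so c = 77/3.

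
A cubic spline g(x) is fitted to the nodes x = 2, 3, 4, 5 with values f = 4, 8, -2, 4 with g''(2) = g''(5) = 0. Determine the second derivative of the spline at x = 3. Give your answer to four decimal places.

-28.8000

With σ_i denoting the second derivative at x_i, h_i = 1, 1, 1, and Δ_i = (y_(i+1) − y_i)/h_i = 4, -10, 6:
  1·σ_0 + 4·σ_1 + 1·σ_2 = 6(Δ_1 - Δ_0) = -84
  1·σ_1 + 4·σ_2 + 1·σ_3 = 6(Δ_2 - Δ_1) = 96
Natural end conditions: σ_0 = σ_3 = 0.
Solving the tridiagonal system: σ_0 = 0, σ_1 = -144/5, σ_2 = 156/5, σ_3 = 0.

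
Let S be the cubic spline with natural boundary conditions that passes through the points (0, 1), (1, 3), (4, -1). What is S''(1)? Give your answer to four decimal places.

-2.5000

Put M_i = S'' at the i-th knot. Here h = (1, 3) and Δ = (2, -4/3), so the interior equations h_(i-1)·M_(i-1) + 2(h_(i-1)+h_i)·M_i + h_i·M_(i+1) = 6(Δ_i − Δ_(i-1)) read
  1·M_0 + 8·M_1 + 3·M_2 = 6(Δ_1 - Δ_0) = -20
Natural end conditions: M_0 = M_2 = 0.
Solving the tridiagonal system: M_0 = 0, M_1 = -5/2, M_2 = 0.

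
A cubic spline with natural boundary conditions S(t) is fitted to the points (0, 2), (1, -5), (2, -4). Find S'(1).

-3

With M_i denoting the second derivative at x_i, h_i = 1, 1, and Δ_i = (y_(i+1) − y_i)/h_i = -7, 1:
  1·M_0 + 4·M_1 + 1·M_2 = 6(Δ_1 - Δ_0) = 48
Natural end conditions: M_0 = M_2 = 0.
Hence M_0 = 0, M_1 = 12, M_2 = 0.
On [1, 2], S'(t) = b_1 + 2c_1·(t - 1) + 3d_1·(t - 1)² with b_1 = Δ_1 - h_1(2M_1 + M_2)/6 = -3, c_1 = M_1/2 = 6, d_1 = (M_2 - M_1)/(6h_1) = -2. So S'(1) = -3.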